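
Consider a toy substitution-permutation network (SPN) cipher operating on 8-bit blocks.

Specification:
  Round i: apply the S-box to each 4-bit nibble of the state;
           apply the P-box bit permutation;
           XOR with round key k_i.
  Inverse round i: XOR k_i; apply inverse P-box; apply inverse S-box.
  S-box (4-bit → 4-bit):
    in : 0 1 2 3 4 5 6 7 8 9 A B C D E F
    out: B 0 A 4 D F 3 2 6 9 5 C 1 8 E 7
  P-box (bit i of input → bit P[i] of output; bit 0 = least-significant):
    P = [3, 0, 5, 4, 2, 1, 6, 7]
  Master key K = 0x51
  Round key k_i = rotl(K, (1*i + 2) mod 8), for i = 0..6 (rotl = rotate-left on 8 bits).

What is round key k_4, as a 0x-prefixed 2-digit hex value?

K = 0x51
k_0 = rotl(K, (1*0+2) mod 8) = rotl(K, 2) = 0x45
k_1 = rotl(K, (1*1+2) mod 8) = rotl(K, 3) = 0x8A
k_2 = rotl(K, (1*2+2) mod 8) = rotl(K, 4) = 0x15
k_3 = rotl(K, (1*3+2) mod 8) = rotl(K, 5) = 0x2A
k_4 = rotl(K, (1*4+2) mod 8) = rotl(K, 6) = 0x54

0x54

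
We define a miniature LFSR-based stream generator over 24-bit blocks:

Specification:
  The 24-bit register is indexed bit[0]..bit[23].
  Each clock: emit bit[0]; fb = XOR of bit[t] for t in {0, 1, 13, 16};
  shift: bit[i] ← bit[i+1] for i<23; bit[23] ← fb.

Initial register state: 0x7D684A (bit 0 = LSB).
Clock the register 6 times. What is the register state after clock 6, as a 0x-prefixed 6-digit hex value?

reg_0 = 0x7D684A
clock 1: out=0, reg = 0xBEB425
clock 2: out=1, reg = 0x5F5A12
clock 3: out=0, reg = 0x2FAD09
clock 4: out=1, reg = 0x97D684
clock 5: out=0, reg = 0xCBEB42
clock 6: out=0, reg = 0xE5F5A1

0xE5F5A1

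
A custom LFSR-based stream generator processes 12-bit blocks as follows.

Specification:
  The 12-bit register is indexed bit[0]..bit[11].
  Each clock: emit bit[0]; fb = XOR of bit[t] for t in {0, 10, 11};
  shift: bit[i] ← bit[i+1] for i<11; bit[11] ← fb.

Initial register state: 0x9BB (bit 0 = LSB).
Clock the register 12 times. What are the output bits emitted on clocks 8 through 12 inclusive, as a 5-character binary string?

reg_0 = 0x9BB
clock 1: out=1, reg = 0x4DD
clock 2: out=1, reg = 0x26E
clock 3: out=0, reg = 0x137
clock 4: out=1, reg = 0x89B
clock 5: out=1, reg = 0x44D
clock 6: out=1, reg = 0x226
clock 7: out=0, reg = 0x113
clock 8: out=1, reg = 0x889
clock 9: out=1, reg = 0x444
clock 10: out=0, reg = 0xA22
clock 11: out=0, reg = 0xD11
clock 12: out=1, reg = 0xE88

11001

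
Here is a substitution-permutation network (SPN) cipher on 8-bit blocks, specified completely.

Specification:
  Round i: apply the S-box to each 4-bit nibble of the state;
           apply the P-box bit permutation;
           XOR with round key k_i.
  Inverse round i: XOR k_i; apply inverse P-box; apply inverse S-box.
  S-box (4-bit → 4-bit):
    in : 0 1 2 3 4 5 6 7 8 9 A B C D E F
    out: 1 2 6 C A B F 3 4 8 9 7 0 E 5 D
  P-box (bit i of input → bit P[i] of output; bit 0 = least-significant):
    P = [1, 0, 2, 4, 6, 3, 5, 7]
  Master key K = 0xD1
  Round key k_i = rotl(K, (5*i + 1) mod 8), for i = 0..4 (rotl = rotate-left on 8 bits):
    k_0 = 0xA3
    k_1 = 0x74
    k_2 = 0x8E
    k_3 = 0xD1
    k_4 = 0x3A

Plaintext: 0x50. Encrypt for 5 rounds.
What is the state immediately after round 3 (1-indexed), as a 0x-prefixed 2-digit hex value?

0xAE

s_0 = plaintext = 0x50
s_1 = Round(s_0, k_0) = 0x69
s_2 = Round(s_1, k_1) = 0x8C
s_3 = Round(s_2, k_2) = 0xAE
s_4 = Round(s_3, k_3) = 0x17
s_5 = Round(s_4, k_4) = 0x31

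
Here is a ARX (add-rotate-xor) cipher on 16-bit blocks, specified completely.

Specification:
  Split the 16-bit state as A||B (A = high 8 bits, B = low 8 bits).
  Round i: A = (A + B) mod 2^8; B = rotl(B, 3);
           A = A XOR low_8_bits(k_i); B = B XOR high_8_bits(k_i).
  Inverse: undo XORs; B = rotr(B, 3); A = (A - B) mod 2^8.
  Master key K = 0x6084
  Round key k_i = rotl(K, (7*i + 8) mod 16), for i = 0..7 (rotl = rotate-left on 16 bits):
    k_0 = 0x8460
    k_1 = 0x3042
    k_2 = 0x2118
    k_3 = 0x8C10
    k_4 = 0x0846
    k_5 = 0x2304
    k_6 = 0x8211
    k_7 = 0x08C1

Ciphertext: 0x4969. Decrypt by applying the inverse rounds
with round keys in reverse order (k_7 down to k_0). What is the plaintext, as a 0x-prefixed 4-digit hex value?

0x8FA5

s_0 = ciphertext = 0x4969
s_1 = InvRound(s_0, k_7) = 0x5C2C
s_2 = InvRound(s_1, k_6) = 0x78D5
s_3 = InvRound(s_2, k_5) = 0x9EDE
s_4 = InvRound(s_3, k_4) = 0xFEDA
s_5 = InvRound(s_4, k_3) = 0x24CA
s_6 = InvRound(s_5, k_2) = 0xBF7D
s_7 = InvRound(s_6, k_1) = 0x54A9
s_8 = InvRound(s_7, k_0) = 0x8FA5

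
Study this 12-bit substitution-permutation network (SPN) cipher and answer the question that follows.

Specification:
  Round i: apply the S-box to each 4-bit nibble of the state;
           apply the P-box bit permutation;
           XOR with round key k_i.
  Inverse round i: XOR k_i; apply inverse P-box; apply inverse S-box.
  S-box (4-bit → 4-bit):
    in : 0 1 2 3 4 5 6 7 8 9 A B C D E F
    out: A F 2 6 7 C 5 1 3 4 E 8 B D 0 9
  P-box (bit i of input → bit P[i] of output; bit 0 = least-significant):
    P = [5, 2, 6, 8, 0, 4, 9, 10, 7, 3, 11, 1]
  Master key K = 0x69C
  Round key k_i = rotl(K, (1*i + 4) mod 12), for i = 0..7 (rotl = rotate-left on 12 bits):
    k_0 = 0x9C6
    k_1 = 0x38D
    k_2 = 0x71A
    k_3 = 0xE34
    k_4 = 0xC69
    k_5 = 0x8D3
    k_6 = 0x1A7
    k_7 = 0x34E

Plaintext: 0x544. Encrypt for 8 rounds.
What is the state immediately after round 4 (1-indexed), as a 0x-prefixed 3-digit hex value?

0x6B5

s_0 = plaintext = 0x544
s_1 = Round(s_0, k_0) = 0x3B1
s_2 = Round(s_1, k_1) = 0xEE1
s_3 = Round(s_2, k_2) = 0x67E
s_4 = Round(s_3, k_3) = 0x6B5
s_5 = Round(s_4, k_4) = 0x1A9
s_6 = Round(s_5, k_5) = 0x609
s_7 = Round(s_6, k_6) = 0xD77
s_8 = Round(s_7, k_7) = 0xBED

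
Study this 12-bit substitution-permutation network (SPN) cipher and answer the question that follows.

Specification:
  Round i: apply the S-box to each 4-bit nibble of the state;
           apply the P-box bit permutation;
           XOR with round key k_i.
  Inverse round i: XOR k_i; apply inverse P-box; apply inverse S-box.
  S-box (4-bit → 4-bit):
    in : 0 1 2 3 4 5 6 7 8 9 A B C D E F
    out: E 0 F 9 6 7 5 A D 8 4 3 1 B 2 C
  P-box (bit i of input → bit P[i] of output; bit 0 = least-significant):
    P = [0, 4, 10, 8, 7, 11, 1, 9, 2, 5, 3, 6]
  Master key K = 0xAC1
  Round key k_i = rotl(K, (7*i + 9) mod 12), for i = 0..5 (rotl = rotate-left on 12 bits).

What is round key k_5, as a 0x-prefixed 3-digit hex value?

K = 0xAC1
k_0 = rotl(K, (7*0+9) mod 12) = rotl(K, 9) = 0x358
k_1 = rotl(K, (7*1+9) mod 12) = rotl(K, 4) = 0xC1A
k_2 = rotl(K, (7*2+9) mod 12) = rotl(K, 11) = 0xD60
k_3 = rotl(K, (7*3+9) mod 12) = rotl(K, 6) = 0x06B
k_4 = rotl(K, (7*4+9) mod 12) = rotl(K, 1) = 0x583
k_5 = rotl(K, (7*5+9) mod 12) = rotl(K, 8) = 0x1AC

0x1AC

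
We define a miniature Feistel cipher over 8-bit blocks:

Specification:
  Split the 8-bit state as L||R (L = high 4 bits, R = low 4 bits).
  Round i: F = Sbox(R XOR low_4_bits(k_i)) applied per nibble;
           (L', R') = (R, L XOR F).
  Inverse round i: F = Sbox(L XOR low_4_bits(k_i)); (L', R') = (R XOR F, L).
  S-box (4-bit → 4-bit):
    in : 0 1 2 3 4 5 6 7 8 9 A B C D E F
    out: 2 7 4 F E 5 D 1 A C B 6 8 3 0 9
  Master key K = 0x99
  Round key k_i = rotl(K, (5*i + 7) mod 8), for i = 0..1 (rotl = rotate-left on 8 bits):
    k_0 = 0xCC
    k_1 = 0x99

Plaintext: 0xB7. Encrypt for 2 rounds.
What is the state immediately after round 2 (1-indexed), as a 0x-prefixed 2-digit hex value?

0xD9

s_0 = plaintext = 0xB7
s_1 = Round(s_0, k_0) = 0x7D
s_2 = Round(s_1, k_1) = 0xD9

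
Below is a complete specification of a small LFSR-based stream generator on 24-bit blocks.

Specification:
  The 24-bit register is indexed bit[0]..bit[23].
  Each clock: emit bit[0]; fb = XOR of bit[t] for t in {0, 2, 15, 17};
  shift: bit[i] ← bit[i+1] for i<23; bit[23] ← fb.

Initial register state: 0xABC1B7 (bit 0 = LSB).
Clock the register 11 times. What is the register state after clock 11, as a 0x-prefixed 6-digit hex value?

reg_0 = 0xABC1B7
clock 1: out=1, reg = 0x55E0DB
clock 2: out=1, reg = 0x2AF06D
clock 3: out=1, reg = 0x157836
clock 4: out=0, reg = 0x8ABC1B
clock 5: out=1, reg = 0xC55E0D
clock 6: out=1, reg = 0x62AF06
clock 7: out=0, reg = 0xB15783
clock 8: out=1, reg = 0xD8ABC1
clock 9: out=1, reg = 0x6C55E0
clock 10: out=0, reg = 0x362AF0
clock 11: out=0, reg = 0x9B1578

0x9B1578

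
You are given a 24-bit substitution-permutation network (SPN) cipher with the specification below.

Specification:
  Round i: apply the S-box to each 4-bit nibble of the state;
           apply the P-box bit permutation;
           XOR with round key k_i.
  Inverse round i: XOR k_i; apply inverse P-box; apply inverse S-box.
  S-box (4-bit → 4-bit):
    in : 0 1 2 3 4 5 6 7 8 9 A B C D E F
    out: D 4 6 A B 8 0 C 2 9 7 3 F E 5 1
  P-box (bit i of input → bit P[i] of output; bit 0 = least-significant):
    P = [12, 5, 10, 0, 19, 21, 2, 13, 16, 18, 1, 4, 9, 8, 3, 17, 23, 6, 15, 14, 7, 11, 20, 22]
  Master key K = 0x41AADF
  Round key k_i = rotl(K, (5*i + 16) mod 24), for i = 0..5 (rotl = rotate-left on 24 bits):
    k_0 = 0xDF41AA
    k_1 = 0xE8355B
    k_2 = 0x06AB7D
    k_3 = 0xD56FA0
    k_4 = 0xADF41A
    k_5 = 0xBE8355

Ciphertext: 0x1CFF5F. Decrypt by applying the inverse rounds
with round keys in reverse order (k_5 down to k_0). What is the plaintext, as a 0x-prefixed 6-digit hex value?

s_0 = ciphertext = 0x1CFF5F
s_1 = InvRound(s_0, k_5) = 0x89713E
s_2 = InvRound(s_1, k_4) = 0x618822
s_3 = InvRound(s_2, k_3) = 0xE0B231
s_4 = InvRound(s_3, k_2) = 0x3BD82F
s_5 = InvRound(s_4, k_1) = 0xDC3972
s_6 = InvRound(s_5, k_0) = 0xB3795F

0xB3795F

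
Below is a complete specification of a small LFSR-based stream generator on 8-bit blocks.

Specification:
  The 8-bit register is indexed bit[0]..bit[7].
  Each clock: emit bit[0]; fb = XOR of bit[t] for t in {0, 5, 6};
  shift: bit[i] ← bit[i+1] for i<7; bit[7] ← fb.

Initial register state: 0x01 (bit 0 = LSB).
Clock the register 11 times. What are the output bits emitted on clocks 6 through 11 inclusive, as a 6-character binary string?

000101

reg_0 = 0x01
clock 1: out=1, reg = 0x80
clock 2: out=0, reg = 0x40
clock 3: out=0, reg = 0xA0
clock 4: out=0, reg = 0xD0
clock 5: out=0, reg = 0xE8
clock 6: out=0, reg = 0x74
clock 7: out=0, reg = 0x3A
clock 8: out=0, reg = 0x9D
clock 9: out=1, reg = 0xCE
clock 10: out=0, reg = 0xE7
clock 11: out=1, reg = 0xF3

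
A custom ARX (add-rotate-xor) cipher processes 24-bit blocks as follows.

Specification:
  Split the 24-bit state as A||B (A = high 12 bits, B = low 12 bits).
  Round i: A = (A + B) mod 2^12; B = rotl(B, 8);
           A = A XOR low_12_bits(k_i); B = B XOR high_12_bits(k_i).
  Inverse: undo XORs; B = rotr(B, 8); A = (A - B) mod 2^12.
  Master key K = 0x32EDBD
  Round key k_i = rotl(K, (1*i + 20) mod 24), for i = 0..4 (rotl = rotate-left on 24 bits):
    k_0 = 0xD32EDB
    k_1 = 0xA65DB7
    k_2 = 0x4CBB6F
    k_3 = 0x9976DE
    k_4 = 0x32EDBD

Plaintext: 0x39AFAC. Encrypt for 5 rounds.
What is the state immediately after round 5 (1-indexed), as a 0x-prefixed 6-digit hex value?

0xDAAA7A

s_0 = plaintext = 0x39AFAC
s_1 = Round(s_0, k_0) = 0xD9D1C8
s_2 = Round(s_1, k_1) = 0x2D2279
s_3 = Round(s_2, k_2) = 0xE24DEC
s_4 = Round(s_3, k_3) = 0xACE549
s_5 = Round(s_4, k_4) = 0xDAAA7A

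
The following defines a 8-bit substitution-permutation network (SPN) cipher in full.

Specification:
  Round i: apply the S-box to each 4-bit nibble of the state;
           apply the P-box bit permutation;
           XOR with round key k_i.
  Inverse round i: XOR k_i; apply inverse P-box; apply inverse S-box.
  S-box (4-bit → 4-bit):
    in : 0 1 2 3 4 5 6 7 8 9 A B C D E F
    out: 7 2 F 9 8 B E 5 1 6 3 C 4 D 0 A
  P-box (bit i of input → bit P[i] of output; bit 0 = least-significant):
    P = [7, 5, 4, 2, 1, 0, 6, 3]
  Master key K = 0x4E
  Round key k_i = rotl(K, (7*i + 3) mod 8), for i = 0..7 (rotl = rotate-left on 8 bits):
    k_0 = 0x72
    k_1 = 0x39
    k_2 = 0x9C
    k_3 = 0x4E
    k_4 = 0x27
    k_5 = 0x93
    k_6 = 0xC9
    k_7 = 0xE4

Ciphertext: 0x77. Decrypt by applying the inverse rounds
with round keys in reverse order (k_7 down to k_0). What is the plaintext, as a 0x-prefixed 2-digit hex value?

0xBB

s_0 = ciphertext = 0x77
s_1 = InvRound(s_0, k_7) = 0xA7
s_2 = InvRound(s_1, k_6) = 0xDF
s_3 = InvRound(s_2, k_5) = 0xB4
s_4 = InvRound(s_3, k_4) = 0xA7
s_5 = InvRound(s_4, k_3) = 0x6A
s_6 = InvRound(s_5, k_2) = 0x72
s_7 = InvRound(s_6, k_1) = 0x2E
s_8 = InvRound(s_7, k_0) = 0xBB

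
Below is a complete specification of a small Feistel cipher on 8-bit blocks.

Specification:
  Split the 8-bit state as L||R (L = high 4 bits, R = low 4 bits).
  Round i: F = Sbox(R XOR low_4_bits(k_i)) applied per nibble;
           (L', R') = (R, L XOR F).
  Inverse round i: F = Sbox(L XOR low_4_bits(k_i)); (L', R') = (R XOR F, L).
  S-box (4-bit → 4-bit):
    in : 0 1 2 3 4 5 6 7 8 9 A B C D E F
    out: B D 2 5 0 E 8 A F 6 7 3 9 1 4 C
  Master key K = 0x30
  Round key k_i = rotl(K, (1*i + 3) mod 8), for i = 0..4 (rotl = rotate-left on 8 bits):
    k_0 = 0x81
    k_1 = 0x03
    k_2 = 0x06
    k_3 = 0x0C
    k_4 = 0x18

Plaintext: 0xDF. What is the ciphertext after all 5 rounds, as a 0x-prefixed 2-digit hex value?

0x5C

s_0 = plaintext = 0xDF
s_1 = Round(s_0, k_0) = 0xF9
s_2 = Round(s_1, k_1) = 0x98
s_3 = Round(s_2, k_2) = 0x8D
s_4 = Round(s_3, k_3) = 0xD5
s_5 = Round(s_4, k_4) = 0x5C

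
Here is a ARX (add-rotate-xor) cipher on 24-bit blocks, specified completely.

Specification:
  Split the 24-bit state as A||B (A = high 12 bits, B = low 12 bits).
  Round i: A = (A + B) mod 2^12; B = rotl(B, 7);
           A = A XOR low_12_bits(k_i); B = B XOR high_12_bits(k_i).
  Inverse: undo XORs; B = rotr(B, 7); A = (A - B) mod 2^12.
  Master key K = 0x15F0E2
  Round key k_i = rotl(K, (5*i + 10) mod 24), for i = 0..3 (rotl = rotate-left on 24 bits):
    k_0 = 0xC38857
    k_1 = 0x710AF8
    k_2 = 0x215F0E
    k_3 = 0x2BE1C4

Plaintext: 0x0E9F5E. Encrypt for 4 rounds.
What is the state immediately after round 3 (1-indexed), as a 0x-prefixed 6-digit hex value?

0x8BA725

s_0 = plaintext = 0x0E9F5E
s_1 = Round(s_0, k_0) = 0x810342
s_2 = Round(s_1, k_1) = 0x1AA60A
s_3 = Round(s_2, k_2) = 0x8BA725
s_4 = Round(s_3, k_3) = 0xE1B007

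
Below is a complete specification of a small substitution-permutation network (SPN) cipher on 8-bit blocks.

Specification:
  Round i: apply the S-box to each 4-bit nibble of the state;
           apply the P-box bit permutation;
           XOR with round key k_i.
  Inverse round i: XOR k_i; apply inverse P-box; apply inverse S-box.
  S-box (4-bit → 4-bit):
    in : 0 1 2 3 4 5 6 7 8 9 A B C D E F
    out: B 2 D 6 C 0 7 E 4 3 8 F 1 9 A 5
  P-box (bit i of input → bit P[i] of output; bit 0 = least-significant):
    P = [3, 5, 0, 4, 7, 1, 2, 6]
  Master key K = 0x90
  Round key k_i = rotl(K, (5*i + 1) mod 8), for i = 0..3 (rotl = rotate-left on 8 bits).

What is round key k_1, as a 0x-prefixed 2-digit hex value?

0x24

K = 0x90
k_0 = rotl(K, (5*0+1) mod 8) = rotl(K, 1) = 0x21
k_1 = rotl(K, (5*1+1) mod 8) = rotl(K, 6) = 0x24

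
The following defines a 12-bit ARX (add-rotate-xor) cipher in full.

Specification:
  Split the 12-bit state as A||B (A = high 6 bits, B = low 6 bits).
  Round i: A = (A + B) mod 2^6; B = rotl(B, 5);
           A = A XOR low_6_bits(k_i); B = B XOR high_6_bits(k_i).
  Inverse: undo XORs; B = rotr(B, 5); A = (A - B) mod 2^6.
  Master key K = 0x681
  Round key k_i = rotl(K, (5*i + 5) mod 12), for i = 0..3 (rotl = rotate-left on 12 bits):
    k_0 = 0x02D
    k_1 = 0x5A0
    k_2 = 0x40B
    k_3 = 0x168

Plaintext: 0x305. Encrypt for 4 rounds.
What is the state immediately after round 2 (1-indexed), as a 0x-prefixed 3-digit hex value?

s_0 = plaintext = 0x305
s_1 = Round(s_0, k_0) = 0xF22
s_2 = Round(s_1, k_1) = 0xF87
s_3 = Round(s_2, k_2) = 0x3B3
s_4 = Round(s_3, k_3) = 0xA7C

0xF87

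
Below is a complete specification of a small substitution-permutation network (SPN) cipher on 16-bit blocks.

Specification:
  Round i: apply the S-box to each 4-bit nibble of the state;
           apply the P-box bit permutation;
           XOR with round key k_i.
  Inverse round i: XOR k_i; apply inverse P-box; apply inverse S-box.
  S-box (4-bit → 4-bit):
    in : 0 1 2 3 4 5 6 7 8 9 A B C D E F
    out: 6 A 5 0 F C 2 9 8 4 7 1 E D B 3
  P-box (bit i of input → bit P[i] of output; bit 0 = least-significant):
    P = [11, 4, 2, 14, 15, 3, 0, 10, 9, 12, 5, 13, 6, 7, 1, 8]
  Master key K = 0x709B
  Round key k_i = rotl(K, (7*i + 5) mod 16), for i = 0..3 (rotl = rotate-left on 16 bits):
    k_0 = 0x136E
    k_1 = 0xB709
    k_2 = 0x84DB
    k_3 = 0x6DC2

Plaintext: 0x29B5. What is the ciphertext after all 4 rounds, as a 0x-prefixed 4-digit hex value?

0x485A

s_0 = plaintext = 0x29B5
s_1 = Round(s_0, k_0) = 0xD308
s_2 = Round(s_1, k_1) = 0xF642
s_3 = Round(s_2, k_2) = 0x1816
s_4 = Round(s_3, k_3) = 0x485A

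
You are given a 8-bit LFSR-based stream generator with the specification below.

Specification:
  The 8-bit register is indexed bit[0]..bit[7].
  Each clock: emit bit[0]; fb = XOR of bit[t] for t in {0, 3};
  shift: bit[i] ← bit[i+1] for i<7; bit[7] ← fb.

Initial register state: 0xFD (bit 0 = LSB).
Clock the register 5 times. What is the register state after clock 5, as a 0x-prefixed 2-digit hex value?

reg_0 = 0xFD
clock 1: out=1, reg = 0x7E
clock 2: out=0, reg = 0xBF
clock 3: out=1, reg = 0x5F
clock 4: out=1, reg = 0x2F
clock 5: out=1, reg = 0x17

0x17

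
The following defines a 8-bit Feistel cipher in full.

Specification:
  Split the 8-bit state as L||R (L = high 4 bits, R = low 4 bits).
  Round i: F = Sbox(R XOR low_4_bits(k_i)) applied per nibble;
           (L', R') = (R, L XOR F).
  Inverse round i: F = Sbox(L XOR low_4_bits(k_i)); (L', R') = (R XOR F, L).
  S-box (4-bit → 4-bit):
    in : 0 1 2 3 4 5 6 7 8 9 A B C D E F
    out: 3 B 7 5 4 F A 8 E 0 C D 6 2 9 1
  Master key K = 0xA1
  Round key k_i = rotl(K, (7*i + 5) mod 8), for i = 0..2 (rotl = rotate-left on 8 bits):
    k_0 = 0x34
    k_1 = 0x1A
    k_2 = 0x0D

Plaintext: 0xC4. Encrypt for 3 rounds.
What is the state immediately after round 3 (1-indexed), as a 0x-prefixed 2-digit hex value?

0xB5

s_0 = plaintext = 0xC4
s_1 = Round(s_0, k_0) = 0x4F
s_2 = Round(s_1, k_1) = 0xFB
s_3 = Round(s_2, k_2) = 0xB5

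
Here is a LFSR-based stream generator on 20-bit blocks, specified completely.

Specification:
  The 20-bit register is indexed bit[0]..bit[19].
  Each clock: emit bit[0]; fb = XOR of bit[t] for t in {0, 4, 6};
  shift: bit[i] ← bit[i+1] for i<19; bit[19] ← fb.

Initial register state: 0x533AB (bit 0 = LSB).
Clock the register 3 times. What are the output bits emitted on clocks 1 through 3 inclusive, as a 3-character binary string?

reg_0 = 0x533AB
clock 1: out=1, reg = 0xA99D5
clock 2: out=1, reg = 0xD4CEA
clock 3: out=0, reg = 0xEA675

110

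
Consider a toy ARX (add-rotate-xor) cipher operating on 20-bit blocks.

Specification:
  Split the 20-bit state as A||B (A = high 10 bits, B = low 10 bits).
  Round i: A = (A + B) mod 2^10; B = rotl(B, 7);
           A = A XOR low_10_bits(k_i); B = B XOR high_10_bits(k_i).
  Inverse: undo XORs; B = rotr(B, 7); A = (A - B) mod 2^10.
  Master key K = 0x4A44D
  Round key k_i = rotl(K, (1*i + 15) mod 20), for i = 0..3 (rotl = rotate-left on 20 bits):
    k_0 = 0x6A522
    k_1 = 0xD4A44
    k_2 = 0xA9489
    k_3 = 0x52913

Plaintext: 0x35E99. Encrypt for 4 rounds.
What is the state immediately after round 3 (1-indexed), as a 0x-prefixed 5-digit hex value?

s_0 = plaintext = 0x35E99
s_1 = Round(s_0, k_0) = 0x9497A
s_2 = Round(s_1, k_1) = 0x6227D
s_3 = Round(s_2, k_2) = 0x2306A
s_4 = Round(s_3, k_3) = 0x79447

0x2306A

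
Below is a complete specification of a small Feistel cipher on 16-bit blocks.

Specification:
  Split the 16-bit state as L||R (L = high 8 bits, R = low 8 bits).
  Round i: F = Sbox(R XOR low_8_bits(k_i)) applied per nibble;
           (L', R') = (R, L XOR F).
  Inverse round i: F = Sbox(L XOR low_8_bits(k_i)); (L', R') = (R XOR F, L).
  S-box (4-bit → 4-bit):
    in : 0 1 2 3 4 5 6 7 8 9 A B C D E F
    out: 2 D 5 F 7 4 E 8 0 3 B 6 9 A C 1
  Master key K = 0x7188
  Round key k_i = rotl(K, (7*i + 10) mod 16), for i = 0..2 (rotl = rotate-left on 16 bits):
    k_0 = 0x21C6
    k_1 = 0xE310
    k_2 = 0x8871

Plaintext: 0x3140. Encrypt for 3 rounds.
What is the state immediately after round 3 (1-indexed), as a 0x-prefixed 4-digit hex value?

s_0 = plaintext = 0x3140
s_1 = Round(s_0, k_0) = 0x403F
s_2 = Round(s_1, k_1) = 0x3F11
s_3 = Round(s_2, k_2) = 0x11DD

0x11DD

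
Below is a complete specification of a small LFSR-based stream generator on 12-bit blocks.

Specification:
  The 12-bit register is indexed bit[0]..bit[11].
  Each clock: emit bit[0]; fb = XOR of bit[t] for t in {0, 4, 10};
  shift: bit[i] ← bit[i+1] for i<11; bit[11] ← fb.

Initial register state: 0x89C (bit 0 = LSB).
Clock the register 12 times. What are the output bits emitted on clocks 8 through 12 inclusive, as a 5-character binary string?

10001

reg_0 = 0x89C
clock 1: out=0, reg = 0xC4E
clock 2: out=0, reg = 0xE27
clock 3: out=1, reg = 0x713
clock 4: out=1, reg = 0xB89
clock 5: out=1, reg = 0xDC4
clock 6: out=0, reg = 0xEE2
clock 7: out=0, reg = 0xF71
clock 8: out=1, reg = 0xFB8
clock 9: out=0, reg = 0x7DC
clock 10: out=0, reg = 0x3EE
clock 11: out=0, reg = 0x1F7
clock 12: out=1, reg = 0x0FB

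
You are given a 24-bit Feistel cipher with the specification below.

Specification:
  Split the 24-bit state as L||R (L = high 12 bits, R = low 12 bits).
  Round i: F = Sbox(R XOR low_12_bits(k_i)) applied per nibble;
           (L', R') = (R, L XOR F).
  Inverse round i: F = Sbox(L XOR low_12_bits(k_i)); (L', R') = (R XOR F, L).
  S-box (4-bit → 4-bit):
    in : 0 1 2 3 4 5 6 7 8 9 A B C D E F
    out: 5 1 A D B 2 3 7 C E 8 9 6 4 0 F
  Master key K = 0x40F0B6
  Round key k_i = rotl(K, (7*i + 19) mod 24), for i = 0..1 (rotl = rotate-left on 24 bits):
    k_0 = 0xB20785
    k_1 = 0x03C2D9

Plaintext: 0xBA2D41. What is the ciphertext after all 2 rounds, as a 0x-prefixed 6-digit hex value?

0x3C9C54

s_0 = plaintext = 0xBA2D41
s_1 = Round(s_0, k_0) = 0xD413C9
s_2 = Round(s_1, k_1) = 0x3C9C54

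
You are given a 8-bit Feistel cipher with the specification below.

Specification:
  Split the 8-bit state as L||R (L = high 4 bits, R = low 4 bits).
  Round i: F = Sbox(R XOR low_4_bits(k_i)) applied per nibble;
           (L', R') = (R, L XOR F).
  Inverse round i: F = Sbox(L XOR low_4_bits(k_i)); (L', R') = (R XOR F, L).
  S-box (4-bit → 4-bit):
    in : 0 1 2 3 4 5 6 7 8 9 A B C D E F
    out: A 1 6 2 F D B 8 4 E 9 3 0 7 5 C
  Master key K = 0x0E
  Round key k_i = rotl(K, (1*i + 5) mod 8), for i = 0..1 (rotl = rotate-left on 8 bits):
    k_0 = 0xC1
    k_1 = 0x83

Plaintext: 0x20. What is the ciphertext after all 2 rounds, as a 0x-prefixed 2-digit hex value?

0x3A

s_0 = plaintext = 0x20
s_1 = Round(s_0, k_0) = 0x03
s_2 = Round(s_1, k_1) = 0x3A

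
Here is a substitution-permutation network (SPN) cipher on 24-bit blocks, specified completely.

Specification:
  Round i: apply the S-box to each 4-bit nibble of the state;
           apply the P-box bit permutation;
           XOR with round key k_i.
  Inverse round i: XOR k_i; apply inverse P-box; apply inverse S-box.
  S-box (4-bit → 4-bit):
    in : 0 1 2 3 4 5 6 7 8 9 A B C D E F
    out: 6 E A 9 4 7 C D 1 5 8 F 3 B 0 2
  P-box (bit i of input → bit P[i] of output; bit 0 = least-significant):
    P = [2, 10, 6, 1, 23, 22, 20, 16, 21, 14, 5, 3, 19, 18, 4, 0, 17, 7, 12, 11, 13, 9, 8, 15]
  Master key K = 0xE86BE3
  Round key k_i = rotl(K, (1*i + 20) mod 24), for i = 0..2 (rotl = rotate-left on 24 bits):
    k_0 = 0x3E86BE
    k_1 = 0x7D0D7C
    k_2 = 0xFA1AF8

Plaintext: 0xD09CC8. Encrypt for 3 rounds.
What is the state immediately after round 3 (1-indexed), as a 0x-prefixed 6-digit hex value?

0xC6AEC1

s_0 = plaintext = 0xD09CC8
s_1 = Round(s_0, k_0) = 0xD6742A
s_2 = Round(s_1, k_1) = 0x34B74F
s_3 = Round(s_2, k_2) = 0xC6AEC1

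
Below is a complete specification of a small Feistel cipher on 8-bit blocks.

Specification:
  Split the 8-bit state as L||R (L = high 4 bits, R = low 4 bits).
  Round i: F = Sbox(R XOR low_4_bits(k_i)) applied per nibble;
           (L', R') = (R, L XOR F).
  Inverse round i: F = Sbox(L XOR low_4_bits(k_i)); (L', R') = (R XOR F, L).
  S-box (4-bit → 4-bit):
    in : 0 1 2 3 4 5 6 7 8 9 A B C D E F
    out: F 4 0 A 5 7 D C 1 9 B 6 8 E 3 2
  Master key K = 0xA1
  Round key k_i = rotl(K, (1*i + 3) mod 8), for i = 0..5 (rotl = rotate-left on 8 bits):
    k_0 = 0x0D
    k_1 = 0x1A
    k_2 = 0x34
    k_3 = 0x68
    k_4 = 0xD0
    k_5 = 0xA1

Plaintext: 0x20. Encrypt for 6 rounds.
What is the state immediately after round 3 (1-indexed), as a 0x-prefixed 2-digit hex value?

0xD5

s_0 = plaintext = 0x20
s_1 = Round(s_0, k_0) = 0x0C
s_2 = Round(s_1, k_1) = 0xCD
s_3 = Round(s_2, k_2) = 0xD5
s_4 = Round(s_3, k_3) = 0x53
s_5 = Round(s_4, k_4) = 0x3F
s_6 = Round(s_5, k_5) = 0xF0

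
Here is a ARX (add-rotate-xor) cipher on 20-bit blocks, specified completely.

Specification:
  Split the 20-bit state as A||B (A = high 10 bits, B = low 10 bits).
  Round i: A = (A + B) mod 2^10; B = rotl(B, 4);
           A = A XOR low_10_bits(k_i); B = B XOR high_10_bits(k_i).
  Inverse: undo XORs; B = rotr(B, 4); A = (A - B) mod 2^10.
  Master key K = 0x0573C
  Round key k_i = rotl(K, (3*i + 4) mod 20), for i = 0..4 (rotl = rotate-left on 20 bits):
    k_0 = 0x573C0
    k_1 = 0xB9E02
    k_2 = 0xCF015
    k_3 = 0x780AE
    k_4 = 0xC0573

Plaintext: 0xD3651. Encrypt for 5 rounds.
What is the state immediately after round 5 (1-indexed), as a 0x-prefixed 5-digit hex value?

0xB1313

s_0 = plaintext = 0xD3651
s_1 = Round(s_0, k_0) = 0x97845
s_2 = Round(s_1, k_1) = 0x286B6
s_3 = Round(s_2, k_2) = 0xD0856
s_4 = Round(s_3, k_3) = 0xCD881
s_5 = Round(s_4, k_4) = 0xB1313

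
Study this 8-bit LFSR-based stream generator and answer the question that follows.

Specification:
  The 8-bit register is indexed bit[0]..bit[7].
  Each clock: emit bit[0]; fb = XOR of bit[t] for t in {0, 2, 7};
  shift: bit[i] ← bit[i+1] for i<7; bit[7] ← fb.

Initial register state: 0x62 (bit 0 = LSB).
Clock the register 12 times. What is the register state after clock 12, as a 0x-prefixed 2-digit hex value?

reg_0 = 0x62
clock 1: out=0, reg = 0x31
clock 2: out=1, reg = 0x98
clock 3: out=0, reg = 0xCC
clock 4: out=0, reg = 0x66
clock 5: out=0, reg = 0xB3
clock 6: out=1, reg = 0x59
clock 7: out=1, reg = 0xAC
clock 8: out=0, reg = 0x56
clock 9: out=0, reg = 0xAB
clock 10: out=1, reg = 0x55
clock 11: out=1, reg = 0x2A
clock 12: out=0, reg = 0x15

0x15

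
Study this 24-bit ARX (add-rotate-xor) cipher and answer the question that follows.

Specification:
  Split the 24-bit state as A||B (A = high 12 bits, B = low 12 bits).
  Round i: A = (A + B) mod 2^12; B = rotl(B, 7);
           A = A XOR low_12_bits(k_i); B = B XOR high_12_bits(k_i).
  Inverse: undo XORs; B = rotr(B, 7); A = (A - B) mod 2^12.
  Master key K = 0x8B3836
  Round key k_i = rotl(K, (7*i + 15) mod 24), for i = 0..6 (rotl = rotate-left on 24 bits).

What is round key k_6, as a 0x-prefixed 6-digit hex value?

K = 0x8B3836
k_0 = rotl(K, (7*0+15) mod 24) = rotl(K, 15) = 0x1B459C
k_1 = rotl(K, (7*1+15) mod 24) = rotl(K, 22) = 0xA2CE0D
k_2 = rotl(K, (7*2+15) mod 24) = rotl(K, 5) = 0x6706D1
k_3 = rotl(K, (7*3+15) mod 24) = rotl(K, 12) = 0x8368B3
k_4 = rotl(K, (7*4+15) mod 24) = rotl(K, 19) = 0xB459C1
k_5 = rotl(K, (7*5+15) mod 24) = rotl(K, 2) = 0x2CE0DA
k_6 = rotl(K, (7*6+15) mod 24) = rotl(K, 9) = 0x706D16

0x706D16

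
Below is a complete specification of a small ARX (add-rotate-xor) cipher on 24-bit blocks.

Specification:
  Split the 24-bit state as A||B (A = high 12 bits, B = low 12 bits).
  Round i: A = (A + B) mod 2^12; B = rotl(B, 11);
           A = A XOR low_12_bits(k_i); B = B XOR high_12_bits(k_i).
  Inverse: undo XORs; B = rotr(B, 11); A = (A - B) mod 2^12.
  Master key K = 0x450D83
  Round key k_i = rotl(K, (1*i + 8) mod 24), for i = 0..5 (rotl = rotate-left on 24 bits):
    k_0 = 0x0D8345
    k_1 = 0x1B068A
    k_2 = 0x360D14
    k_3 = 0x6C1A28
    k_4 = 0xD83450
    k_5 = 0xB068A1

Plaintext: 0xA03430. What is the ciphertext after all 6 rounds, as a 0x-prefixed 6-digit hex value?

s_0 = plaintext = 0xA03430
s_1 = Round(s_0, k_0) = 0xD762C0
s_2 = Round(s_1, k_1) = 0x6BC0D0
s_3 = Round(s_2, k_2) = 0xA98308
s_4 = Round(s_3, k_3) = 0x788745
s_5 = Round(s_4, k_4) = 0xA9D621
s_6 = Round(s_5, k_5) = 0x81F016

0x81F016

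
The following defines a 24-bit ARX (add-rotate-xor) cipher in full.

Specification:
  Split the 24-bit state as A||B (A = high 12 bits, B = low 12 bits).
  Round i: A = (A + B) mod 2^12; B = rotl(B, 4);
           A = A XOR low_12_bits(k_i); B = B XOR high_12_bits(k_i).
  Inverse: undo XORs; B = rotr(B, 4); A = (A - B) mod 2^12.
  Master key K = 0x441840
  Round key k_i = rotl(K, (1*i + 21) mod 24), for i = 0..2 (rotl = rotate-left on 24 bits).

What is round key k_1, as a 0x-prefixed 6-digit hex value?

0x110610

K = 0x441840
k_0 = rotl(K, (1*0+21) mod 24) = rotl(K, 21) = 0x088308
k_1 = rotl(K, (1*1+21) mod 24) = rotl(K, 22) = 0x110610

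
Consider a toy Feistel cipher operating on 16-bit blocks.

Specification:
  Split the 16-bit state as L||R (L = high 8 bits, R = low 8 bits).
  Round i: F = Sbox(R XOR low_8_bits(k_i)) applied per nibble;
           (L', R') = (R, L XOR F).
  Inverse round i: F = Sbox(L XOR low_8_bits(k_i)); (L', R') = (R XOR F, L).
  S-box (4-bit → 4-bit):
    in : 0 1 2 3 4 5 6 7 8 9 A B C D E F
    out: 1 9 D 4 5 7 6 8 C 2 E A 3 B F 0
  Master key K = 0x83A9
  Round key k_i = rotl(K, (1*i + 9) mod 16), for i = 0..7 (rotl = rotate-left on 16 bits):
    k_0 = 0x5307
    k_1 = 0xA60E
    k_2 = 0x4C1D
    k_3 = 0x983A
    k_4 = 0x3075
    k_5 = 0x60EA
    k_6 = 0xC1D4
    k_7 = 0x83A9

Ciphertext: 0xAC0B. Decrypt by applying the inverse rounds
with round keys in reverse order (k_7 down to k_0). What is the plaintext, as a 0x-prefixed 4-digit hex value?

s_0 = ciphertext = 0xAC0B
s_1 = InvRound(s_0, k_7) = 0x1CAC
s_2 = InvRound(s_1, k_6) = 0x901C
s_3 = InvRound(s_2, k_5) = 0x9290
s_4 = InvRound(s_3, k_4) = 0x6892
s_5 = InvRound(s_4, k_3) = 0xEF68
s_6 = InvRound(s_5, k_2) = 0x65EF
s_7 = InvRound(s_6, k_1) = 0x8565
s_8 = InvRound(s_7, k_0) = 0xA885

0xA885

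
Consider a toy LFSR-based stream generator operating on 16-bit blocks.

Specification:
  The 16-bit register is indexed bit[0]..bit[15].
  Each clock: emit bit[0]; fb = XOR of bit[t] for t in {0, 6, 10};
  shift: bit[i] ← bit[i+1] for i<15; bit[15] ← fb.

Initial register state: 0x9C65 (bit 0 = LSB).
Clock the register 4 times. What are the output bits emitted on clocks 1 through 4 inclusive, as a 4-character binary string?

1010

reg_0 = 0x9C65
clock 1: out=1, reg = 0xCE32
clock 2: out=0, reg = 0xE719
clock 3: out=1, reg = 0x738C
clock 4: out=0, reg = 0x39C6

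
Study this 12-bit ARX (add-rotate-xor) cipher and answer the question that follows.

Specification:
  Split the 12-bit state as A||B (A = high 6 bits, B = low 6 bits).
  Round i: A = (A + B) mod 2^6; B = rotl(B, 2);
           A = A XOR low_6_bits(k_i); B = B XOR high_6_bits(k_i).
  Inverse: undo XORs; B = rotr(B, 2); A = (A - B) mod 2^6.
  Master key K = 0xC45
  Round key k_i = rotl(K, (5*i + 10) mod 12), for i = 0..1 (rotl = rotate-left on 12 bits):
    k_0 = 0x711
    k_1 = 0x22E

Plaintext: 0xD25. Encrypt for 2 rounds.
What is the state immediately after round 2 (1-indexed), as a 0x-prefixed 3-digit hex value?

s_0 = plaintext = 0xD25
s_1 = Round(s_0, k_0) = 0x20A
s_2 = Round(s_1, k_1) = 0xF20

0xF20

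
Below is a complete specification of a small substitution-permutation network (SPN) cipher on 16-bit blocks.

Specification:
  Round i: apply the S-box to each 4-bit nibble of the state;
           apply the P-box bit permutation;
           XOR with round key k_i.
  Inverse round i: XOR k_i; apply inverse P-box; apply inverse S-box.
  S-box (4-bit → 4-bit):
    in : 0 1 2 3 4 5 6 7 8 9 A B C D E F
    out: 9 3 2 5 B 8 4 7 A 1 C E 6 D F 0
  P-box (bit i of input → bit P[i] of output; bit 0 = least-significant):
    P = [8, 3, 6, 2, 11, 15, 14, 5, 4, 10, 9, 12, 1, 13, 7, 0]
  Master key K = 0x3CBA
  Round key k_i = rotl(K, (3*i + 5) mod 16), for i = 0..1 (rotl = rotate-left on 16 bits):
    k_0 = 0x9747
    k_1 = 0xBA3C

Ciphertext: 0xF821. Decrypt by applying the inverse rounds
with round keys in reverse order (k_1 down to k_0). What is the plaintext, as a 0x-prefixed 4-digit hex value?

0x02B8

s_0 = ciphertext = 0xF821
s_1 = InvRound(s_0, k_1) = 0x5368
s_2 = InvRound(s_1, k_0) = 0x02B8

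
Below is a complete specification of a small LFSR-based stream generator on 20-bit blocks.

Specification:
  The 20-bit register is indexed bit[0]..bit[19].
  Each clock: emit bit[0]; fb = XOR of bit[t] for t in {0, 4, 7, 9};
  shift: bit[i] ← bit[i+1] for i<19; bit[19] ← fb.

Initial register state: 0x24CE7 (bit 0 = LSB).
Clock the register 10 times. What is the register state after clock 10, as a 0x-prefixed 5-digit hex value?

0x65893

reg_0 = 0x24CE7
clock 1: out=1, reg = 0x12673
clock 2: out=1, reg = 0x89339
clock 3: out=1, reg = 0xC499C
clock 4: out=0, reg = 0x624CE
clock 5: out=0, reg = 0xB1267
clock 6: out=1, reg = 0x58933
clock 7: out=1, reg = 0x2C499
clock 8: out=1, reg = 0x9624C
clock 9: out=0, reg = 0xCB126
clock 10: out=0, reg = 0x65893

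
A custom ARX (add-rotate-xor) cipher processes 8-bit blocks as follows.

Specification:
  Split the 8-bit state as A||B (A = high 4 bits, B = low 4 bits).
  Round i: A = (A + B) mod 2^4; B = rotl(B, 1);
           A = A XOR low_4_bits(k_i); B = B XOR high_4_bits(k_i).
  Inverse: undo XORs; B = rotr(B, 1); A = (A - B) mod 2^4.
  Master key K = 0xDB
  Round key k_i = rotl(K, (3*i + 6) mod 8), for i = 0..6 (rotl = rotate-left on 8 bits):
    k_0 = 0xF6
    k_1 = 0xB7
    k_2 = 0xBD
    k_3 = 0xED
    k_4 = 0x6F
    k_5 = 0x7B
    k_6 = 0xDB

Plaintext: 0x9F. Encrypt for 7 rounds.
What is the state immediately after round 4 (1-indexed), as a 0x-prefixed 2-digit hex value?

s_0 = plaintext = 0x9F
s_1 = Round(s_0, k_0) = 0xE0
s_2 = Round(s_1, k_1) = 0x9B
s_3 = Round(s_2, k_2) = 0x9C
s_4 = Round(s_3, k_3) = 0x87
s_5 = Round(s_4, k_4) = 0x08
s_6 = Round(s_5, k_5) = 0x36
s_7 = Round(s_6, k_6) = 0x21

0x87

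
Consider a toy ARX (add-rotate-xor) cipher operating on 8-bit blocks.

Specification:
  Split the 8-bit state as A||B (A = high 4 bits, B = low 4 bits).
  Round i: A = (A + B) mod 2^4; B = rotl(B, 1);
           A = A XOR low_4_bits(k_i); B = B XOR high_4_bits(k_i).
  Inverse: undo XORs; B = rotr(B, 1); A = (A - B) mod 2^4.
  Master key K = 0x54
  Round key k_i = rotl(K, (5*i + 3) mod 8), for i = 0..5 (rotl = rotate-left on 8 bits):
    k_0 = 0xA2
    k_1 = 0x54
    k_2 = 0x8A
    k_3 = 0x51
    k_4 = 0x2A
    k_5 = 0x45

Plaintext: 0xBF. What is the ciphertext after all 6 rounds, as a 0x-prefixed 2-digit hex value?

0xBE

s_0 = plaintext = 0xBF
s_1 = Round(s_0, k_0) = 0x85
s_2 = Round(s_1, k_1) = 0x9F
s_3 = Round(s_2, k_2) = 0x27
s_4 = Round(s_3, k_3) = 0x8B
s_5 = Round(s_4, k_4) = 0x95
s_6 = Round(s_5, k_5) = 0xBE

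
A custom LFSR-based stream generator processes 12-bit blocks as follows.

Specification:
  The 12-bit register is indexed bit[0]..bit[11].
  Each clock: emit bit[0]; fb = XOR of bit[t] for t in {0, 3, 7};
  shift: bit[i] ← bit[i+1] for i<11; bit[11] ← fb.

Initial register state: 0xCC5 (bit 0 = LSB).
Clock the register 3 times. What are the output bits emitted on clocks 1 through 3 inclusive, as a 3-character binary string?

101

reg_0 = 0xCC5
clock 1: out=1, reg = 0x662
clock 2: out=0, reg = 0x331
clock 3: out=1, reg = 0x998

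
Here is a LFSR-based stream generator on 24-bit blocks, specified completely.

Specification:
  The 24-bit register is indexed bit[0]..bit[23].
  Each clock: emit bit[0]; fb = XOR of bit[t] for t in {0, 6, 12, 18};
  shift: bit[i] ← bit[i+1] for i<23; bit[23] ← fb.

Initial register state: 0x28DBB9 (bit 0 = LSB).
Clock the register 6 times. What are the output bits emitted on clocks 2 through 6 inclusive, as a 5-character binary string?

00111

reg_0 = 0x28DBB9
clock 1: out=1, reg = 0x146DDC
clock 2: out=0, reg = 0x0A36EE
clock 3: out=0, reg = 0x051B77
clock 4: out=1, reg = 0x028DBB
clock 5: out=1, reg = 0x8146DD
clock 6: out=1, reg = 0x40A36E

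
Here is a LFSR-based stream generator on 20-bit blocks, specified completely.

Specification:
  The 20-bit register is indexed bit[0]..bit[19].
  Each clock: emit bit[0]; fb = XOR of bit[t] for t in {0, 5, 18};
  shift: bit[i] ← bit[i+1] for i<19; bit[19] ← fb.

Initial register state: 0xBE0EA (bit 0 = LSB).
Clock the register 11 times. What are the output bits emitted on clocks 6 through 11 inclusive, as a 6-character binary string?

reg_0 = 0xBE0EA
clock 1: out=0, reg = 0xDF075
clock 2: out=1, reg = 0xEF83A
clock 3: out=0, reg = 0x77C1D
clock 4: out=1, reg = 0x3BE0E
clock 5: out=0, reg = 0x1DF07
clock 6: out=1, reg = 0x8EF83
clock 7: out=1, reg = 0xC77C1
clock 8: out=1, reg = 0x63BE0
clock 9: out=0, reg = 0x31DF0
clock 10: out=0, reg = 0x98EF8
clock 11: out=0, reg = 0xCC77C

111000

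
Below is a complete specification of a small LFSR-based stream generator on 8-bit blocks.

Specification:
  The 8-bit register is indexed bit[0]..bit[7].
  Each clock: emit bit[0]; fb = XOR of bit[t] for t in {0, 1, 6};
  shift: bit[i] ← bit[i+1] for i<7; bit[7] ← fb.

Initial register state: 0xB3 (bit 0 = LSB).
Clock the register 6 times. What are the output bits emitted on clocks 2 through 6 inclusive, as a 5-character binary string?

reg_0 = 0xB3
clock 1: out=1, reg = 0x59
clock 2: out=1, reg = 0x2C
clock 3: out=0, reg = 0x16
clock 4: out=0, reg = 0x8B
clock 5: out=1, reg = 0x45
clock 6: out=1, reg = 0x22

10011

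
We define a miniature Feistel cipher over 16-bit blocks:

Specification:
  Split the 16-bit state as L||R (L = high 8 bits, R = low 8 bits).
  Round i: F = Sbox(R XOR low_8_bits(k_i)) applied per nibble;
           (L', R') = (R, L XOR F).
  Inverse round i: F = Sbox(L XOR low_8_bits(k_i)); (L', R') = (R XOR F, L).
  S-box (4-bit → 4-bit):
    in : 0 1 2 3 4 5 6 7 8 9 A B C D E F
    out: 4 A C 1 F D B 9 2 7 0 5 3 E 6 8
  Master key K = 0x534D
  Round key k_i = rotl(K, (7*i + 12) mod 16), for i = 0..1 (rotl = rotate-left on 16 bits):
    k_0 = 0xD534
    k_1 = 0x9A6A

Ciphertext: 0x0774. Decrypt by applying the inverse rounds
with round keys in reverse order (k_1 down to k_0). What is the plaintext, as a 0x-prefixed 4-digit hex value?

s_0 = ciphertext = 0x0774
s_1 = InvRound(s_0, k_1) = 0xCA07
s_2 = InvRound(s_1, k_0) = 0x81CA

0x81CA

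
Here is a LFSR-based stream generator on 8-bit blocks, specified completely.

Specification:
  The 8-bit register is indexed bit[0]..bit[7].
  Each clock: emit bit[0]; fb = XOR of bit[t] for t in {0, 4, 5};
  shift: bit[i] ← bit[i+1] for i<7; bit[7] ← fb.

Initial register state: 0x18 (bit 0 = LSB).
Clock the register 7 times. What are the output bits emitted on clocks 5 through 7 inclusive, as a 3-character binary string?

reg_0 = 0x18
clock 1: out=0, reg = 0x8C
clock 2: out=0, reg = 0x46
clock 3: out=0, reg = 0x23
clock 4: out=1, reg = 0x11
clock 5: out=1, reg = 0x08
clock 6: out=0, reg = 0x04
clock 7: out=0, reg = 0x02

100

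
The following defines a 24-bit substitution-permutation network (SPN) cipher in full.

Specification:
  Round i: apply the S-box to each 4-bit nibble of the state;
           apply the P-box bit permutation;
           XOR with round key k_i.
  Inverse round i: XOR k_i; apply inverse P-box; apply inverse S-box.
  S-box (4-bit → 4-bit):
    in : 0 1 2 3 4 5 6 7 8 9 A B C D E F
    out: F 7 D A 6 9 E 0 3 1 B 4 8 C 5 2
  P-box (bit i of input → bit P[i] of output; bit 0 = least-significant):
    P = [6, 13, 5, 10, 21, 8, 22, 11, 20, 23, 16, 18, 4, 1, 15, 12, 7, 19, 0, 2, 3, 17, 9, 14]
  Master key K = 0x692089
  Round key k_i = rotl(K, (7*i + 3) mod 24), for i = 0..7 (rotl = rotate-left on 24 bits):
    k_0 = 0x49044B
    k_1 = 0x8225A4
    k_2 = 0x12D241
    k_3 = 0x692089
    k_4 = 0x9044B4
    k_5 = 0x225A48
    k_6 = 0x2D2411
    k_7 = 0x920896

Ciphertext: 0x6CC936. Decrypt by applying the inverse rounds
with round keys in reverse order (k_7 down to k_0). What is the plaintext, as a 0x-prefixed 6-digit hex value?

0x5D97F8

s_0 = ciphertext = 0x6CC936
s_1 = InvRound(s_0, k_7) = 0x38BA1B
s_2 = InvRound(s_1, k_6) = 0xE762CC
s_3 = InvRound(s_2, k_5) = 0x75C6DF
s_4 = InvRound(s_3, k_4) = 0xEB46EE
s_5 = InvRound(s_4, k_3) = 0x6DFF70
s_6 = InvRound(s_5, k_2) = 0xF49206
s_7 = InvRound(s_6, k_1) = 0x496516
s_8 = InvRound(s_7, k_0) = 0x5D97F8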